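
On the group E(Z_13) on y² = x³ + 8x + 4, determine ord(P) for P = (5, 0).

2

2P: (5, 0) + (5, 0): same x and y₁ ≡ -y₂, so the sum is O.
2P = O, so the order is 2.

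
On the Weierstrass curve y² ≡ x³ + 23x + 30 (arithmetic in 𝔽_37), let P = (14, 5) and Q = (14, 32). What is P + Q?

The two points share x = 14 and their y-coordinates satisfy 5 + 32 ≡ 0 (mod 37), so they are inverses. Their sum is O.

O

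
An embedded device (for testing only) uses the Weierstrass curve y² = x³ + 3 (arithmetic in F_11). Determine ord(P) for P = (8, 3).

12

2P: tangent at (8, 3): λ = (3·8² + 0)/(2·3) ≡ 5/6. 6⁻¹ ≡ 2 (mod 11) since 6·2 = 12 ≡ 1, so λ ≡ 5·2 ≡ 10.
  x = λ² - 8 - 8 = 100 - 16 ≡ 7; y = λ·(8 - 7) - 3 ≡ 7. → (7, 7)
3P: (7, 7) + (8, 3). λ = (3 - 7)/(8 - 7) ≡ 7/1 mod 11. 1⁻¹ ≡ 1 (mod 11) since 1·1 = 1 ≡ 1, so λ ≡ 7.
  x = λ² - 7 - 8 = 49 - 15 ≡ 1; y = λ·(7 - 1) - 7 ≡ 2. → (1, 2)
4P: (1, 2) + (8, 3). λ = (3 - 2)/(8 - 1) ≡ 1/7 mod 11. 7⁻¹ ≡ 8 (mod 11) since 7·8 = 56 ≡ 1, so λ ≡ 8.
  x = λ² - 1 - 8 = 64 - 9 ≡ 0; y = λ·(1 - 0) - 2 ≡ 6. → (0, 6)
5P: (0, 6) + (8, 3). λ = (3 - 6)/(8 - 0) ≡ 8/8 mod 11. 8⁻¹ ≡ 7 (mod 11), so λ ≡ 1.
  x = λ² - 0 - 8 = 1 - 8 ≡ 4; y = λ·(0 - 4) - 6 ≡ 1. → (4, 1)
6P: (4, 1) + (8, 3). λ = (3 - 1)/(8 - 4) ≡ 2/4 mod 11. 4⁻¹ ≡ 3 (mod 11), so λ ≡ 6.
  x = λ² - 4 - 8 = 36 - 12 ≡ 2; y = λ·(4 - 2) - 1 ≡ 0. → (2, 0)
7P: (2, 0) + (8, 3). λ = (3 - 0)/(8 - 2) ≡ 3/6 mod 11. 6⁻¹ ≡ 2 (mod 11) since 6·2 = 12 ≡ 1, so λ ≡ 6.
  x = λ² - 2 - 8 = 36 - 10 ≡ 4; y = λ·(2 - 4) - 0 ≡ 10. → (4, 10)
8P: (4, 10) + (8, 3). λ = (3 - 10)/(8 - 4) ≡ 4/4 mod 11. 4⁻¹ ≡ 3 (mod 11), so λ ≡ 1.
  x = λ² - 4 - 8 = 1 - 12 ≡ 0; y = λ·(4 - 0) - 10 ≡ 5. → (0, 5)
9P: (0, 5) + (8, 3). λ = (3 - 5)/(8 - 0) ≡ 9/8 mod 11. 8⁻¹ ≡ 7 (mod 11), so λ ≡ 8.
  x = λ² - 0 - 8 = 64 - 8 ≡ 1; y = λ·(0 - 1) - 5 ≡ 9. → (1, 9)
10P: (1, 9) + (8, 3). λ = (3 - 9)/(8 - 1) ≡ 5/7 mod 11. 7⁻¹ ≡ 8 (mod 11) since 7·8 = 56 ≡ 1, so λ ≡ 7.
  x = λ² - 1 - 8 = 49 - 9 ≡ 7; y = λ·(1 - 7) - 9 ≡ 4. → (7, 4)
11P: (7, 4) + (8, 3). λ = (3 - 4)/(8 - 7) ≡ 10/1 mod 11. 1⁻¹ ≡ 1 (mod 11), so λ ≡ 10.
  x = λ² - 7 - 8 = 100 - 15 ≡ 8; y = λ·(7 - 8) - 4 ≡ 8. → (8, 8)
12P: (8, 8) + (8, 3): same x and y₁ ≡ -y₂, so the sum is the point at infinity.
12P = the point at infinity, so the order is 12.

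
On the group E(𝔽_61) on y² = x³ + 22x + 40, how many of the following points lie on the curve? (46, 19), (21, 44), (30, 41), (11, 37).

(46, 19): 19² ≡ 56, rhs ≡ 56 → on.
(21, 44): 44² ≡ 45, rhs ≡ 3 → off.
(30, 41): 41² ≡ 34, rhs ≡ 6 → off.
(11, 37): 37² ≡ 27, rhs ≡ 27 → on.

2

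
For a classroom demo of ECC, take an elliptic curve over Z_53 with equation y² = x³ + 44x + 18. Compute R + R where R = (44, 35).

tangent at (44, 35): λ = (3·44² + 44)/(2·35) ≡ 22/17. 17⁻¹ ≡ 25 (mod 53) since 17·25 = 425 ≡ 1, so λ ≡ 22·25 ≡ 20.
  x = λ² - 44 - 44 = 400 - 88 ≡ 47; y = λ·(44 - 47) - 35 ≡ 11. → (47, 11)

(47, 11)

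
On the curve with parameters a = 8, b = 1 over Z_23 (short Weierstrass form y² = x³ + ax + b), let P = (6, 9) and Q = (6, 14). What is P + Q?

O

The two points share x = 6 and their y-coordinates satisfy 9 + 14 ≡ 0 (mod 23), so they are inverses. Their sum is 𝒪.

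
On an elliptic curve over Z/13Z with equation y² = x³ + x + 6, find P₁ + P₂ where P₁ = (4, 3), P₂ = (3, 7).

(9, 4)

(4, 3) + (3, 7). λ = (7 - 3)/(3 - 4) ≡ 4/12 mod 13. 12⁻¹ ≡ 12 (mod 13), so λ ≡ 9.
  x = λ² - 4 - 3 = 81 - 7 ≡ 9; y = λ·(4 - 9) - 3 ≡ 4. → (9, 4)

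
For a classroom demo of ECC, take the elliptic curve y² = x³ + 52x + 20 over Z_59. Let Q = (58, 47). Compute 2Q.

tangent at (58, 47): λ = (3·58² + 52)/(2·47) ≡ 55/35. 35⁻¹ ≡ 27 (mod 59) since 35·27 = 945 ≡ 1, so λ ≡ 55·27 ≡ 10.
  x = λ² - 58 - 58 = 100 - 116 ≡ 43; y = λ·(58 - 43) - 47 ≡ 44. → (43, 44)

(43, 44)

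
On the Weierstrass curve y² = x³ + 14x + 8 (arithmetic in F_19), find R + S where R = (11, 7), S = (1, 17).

(8, 9)

(11, 7) + (1, 17). λ = (17 - 7)/(1 - 11) ≡ 10/9 mod 19. 9⁻¹ ≡ 17 (mod 19) since 9·17 = 153 ≡ 1, so λ ≡ 18.
  x = λ² - 11 - 1 = 324 - 12 ≡ 8; y = λ·(11 - 8) - 7 ≡ 9. → (8, 9)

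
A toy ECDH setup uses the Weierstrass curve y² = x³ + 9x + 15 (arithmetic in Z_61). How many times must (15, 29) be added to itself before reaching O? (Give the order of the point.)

11

2P: tangent at (15, 29): λ = (3·15² + 9)/(2·29) ≡ 13/58. 58⁻¹ ≡ 20 (mod 61), so λ ≡ 13·20 ≡ 16.
  x = λ² - 15 - 15 = 256 - 30 ≡ 43; y = λ·(15 - 43) - 29 ≡ 11. → (43, 11)
3P: (43, 11) + (15, 29). λ = (29 - 11)/(15 - 43) ≡ 18/33 mod 61. 33⁻¹ ≡ 37 (mod 61), so λ ≡ 56.
  x = λ² - 43 - 15 = 3136 - 58 ≡ 28; y = λ·(43 - 28) - 11 ≡ 36. → (28, 36)
4P: (28, 36) + (15, 29). λ = (29 - 36)/(15 - 28) ≡ 54/48 mod 61. 48⁻¹ ≡ 14 (mod 61) since 48·14 = 672 ≡ 1, so λ ≡ 24.
  x = λ² - 28 - 15 = 576 - 43 ≡ 45; y = λ·(28 - 45) - 36 ≡ 44. → (45, 44)
5P: (45, 44) + (15, 29). λ = (29 - 44)/(15 - 45) ≡ 46/31 mod 61. 31⁻¹ ≡ 2 (mod 61) since 31·2 = 62 ≡ 1, so λ ≡ 31.
  x = λ² - 45 - 15 = 961 - 60 ≡ 47; y = λ·(45 - 47) - 44 ≡ 16. → (47, 16)
6P: (47, 16) + (15, 29). λ = (29 - 16)/(15 - 47) ≡ 13/29 mod 61. 29⁻¹ ≡ 40 (mod 61), so λ ≡ 32.
  x = λ² - 47 - 15 = 1024 - 62 ≡ 47; y = λ·(47 - 47) - 16 ≡ 45. → (47, 45)
7P: (47, 45) + (15, 29). λ = (29 - 45)/(15 - 47) ≡ 45/29 mod 61. 29⁻¹ ≡ 40 (mod 61) since 29·40 = 1160 ≡ 1, so λ ≡ 31.
  x = λ² - 47 - 15 = 961 - 62 ≡ 45; y = λ·(47 - 45) - 45 ≡ 17. → (45, 17)
8P: (45, 17) + (15, 29). λ = (29 - 17)/(15 - 45) ≡ 12/31 mod 61. 31⁻¹ ≡ 2 (mod 61) since 31·2 = 62 ≡ 1, so λ ≡ 24.
  x = λ² - 45 - 15 = 576 - 60 ≡ 28; y = λ·(45 - 28) - 17 ≡ 25. → (28, 25)
9P: (28, 25) + (15, 29). λ = (29 - 25)/(15 - 28) ≡ 4/48 mod 61. 48⁻¹ ≡ 14 (mod 61) since 48·14 = 672 ≡ 1, so λ ≡ 56.
  x = λ² - 28 - 15 = 3136 - 43 ≡ 43; y = λ·(28 - 43) - 25 ≡ 50. → (43, 50)
10P: (43, 50) + (15, 29). λ = (29 - 50)/(15 - 43) ≡ 40/33 mod 61. 33⁻¹ ≡ 37 (mod 61) since 33·37 = 1221 ≡ 1, so λ ≡ 16.
  x = λ² - 43 - 15 = 256 - 58 ≡ 15; y = λ·(43 - 15) - 50 ≡ 32. → (15, 32)
11P: (15, 32) + (15, 29): same x and y₁ ≡ -y₂, so the sum is O.
11P = O, so the order is 11.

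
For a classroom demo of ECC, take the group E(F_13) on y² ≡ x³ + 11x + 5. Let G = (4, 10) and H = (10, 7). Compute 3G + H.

(10, 6)

First 3G:
Repeated addition: build up to 3G.
2G: tangent at (4, 10): λ = (3·4² + 11)/(2·10) ≡ 7/7. 7⁻¹ ≡ 2 (mod 13), so λ ≡ 7·2 ≡ 1.
  x = λ² - 4 - 4 = 1 - 8 ≡ 6; y = λ·(4 - 6) - 10 ≡ 1. → (6, 1)
3G: (6, 1) + (4, 10). λ = (10 - 1)/(4 - 6) ≡ 9/11 mod 13. 11⁻¹ ≡ 6 (mod 13), so λ ≡ 2.
  x = λ² - 6 - 4 = 4 - 10 ≡ 7; y = λ·(6 - 7) - 1 ≡ 10. → (7, 10)
3G = (7, 10).
Finally 3G + H:
(7, 10) + (10, 7). λ = (7 - 10)/(10 - 7) ≡ 10/3 mod 13. 3⁻¹ ≡ 9 (mod 13), so λ ≡ 12.
  x = λ² - 7 - 10 = 144 - 17 ≡ 10; y = λ·(7 - 10) - 10 ≡ 6. → (10, 6)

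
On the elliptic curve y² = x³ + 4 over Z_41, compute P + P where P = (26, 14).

tangent at (26, 14): λ = (3·26² + 0)/(2·14) ≡ 19/28. 28⁻¹ ≡ 22 (mod 41) since 28·22 = 616 ≡ 1, so λ ≡ 19·22 ≡ 8.
  x = λ² - 26 - 26 = 64 - 52 ≡ 12; y = λ·(26 - 12) - 14 ≡ 16. → (12, 16)

(12, 16)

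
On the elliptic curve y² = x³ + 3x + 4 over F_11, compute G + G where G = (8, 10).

tangent at (8, 10): λ = (3·8² + 3)/(2·10) ≡ 8/9. 9⁻¹ ≡ 5 (mod 11), so λ ≡ 8·5 ≡ 7.
  x = λ² - 8 - 8 = 49 - 16 ≡ 0; y = λ·(8 - 0) - 10 ≡ 2. → (0, 2)

(0, 2)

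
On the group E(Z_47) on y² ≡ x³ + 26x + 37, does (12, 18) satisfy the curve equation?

y² = 18² ≡ 42; x³ + 26x + 37 = 2077 ≡ 9 (mod 47). 42 ≠ 9.

no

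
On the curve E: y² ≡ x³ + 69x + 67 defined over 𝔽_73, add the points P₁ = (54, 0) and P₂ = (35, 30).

(54, 0) + (35, 30). λ = (30 - 0)/(35 - 54) ≡ 30/54 mod 73. 54⁻¹ ≡ 23 (mod 73), so λ ≡ 33.
  x = λ² - 54 - 35 = 1089 - 89 ≡ 51; y = λ·(54 - 51) - 0 ≡ 26. → (51, 26)

(51, 26)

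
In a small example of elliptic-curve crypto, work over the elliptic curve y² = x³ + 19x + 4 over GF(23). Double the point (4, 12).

tangent at (4, 12): λ = (3·4² + 19)/(2·12) ≡ 21/1. 1⁻¹ ≡ 1 (mod 23) since 1·1 = 1 ≡ 1, so λ ≡ 21·1 ≡ 21.
  x = λ² - 4 - 4 = 441 - 8 ≡ 19; y = λ·(4 - 19) - 12 ≡ 18. → (19, 18)

(19, 18)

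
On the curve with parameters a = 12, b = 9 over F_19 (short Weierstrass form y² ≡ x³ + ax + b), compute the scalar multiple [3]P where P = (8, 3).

Repeated addition: build up to 3P.
2P: tangent at (8, 3): λ = (3·8² + 12)/(2·3) ≡ 14/6. 6⁻¹ ≡ 16 (mod 19), so λ ≡ 14·16 ≡ 15.
  x = λ² - 8 - 8 = 225 - 16 ≡ 0; y = λ·(8 - 0) - 3 ≡ 3. → (0, 3)
3P: (0, 3) + (8, 3). λ = (3 - 3)/(8 - 0) ≡ 0/8 mod 19. 8⁻¹ ≡ 12 (mod 19), so λ ≡ 0.
  x = λ² - 0 - 8 = 0 - 8 ≡ 11; y = λ·(0 - 11) - 3 ≡ 16. → (11, 16)

(11, 16)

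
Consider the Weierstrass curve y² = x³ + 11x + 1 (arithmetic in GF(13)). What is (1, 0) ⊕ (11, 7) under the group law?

(1, 0) + (11, 7). λ = (7 - 0)/(11 - 1) ≡ 7/10 mod 13. 10⁻¹ ≡ 4 (mod 13), so λ ≡ 2.
  x = λ² - 1 - 11 = 4 - 12 ≡ 5; y = λ·(1 - 5) - 0 ≡ 5. → (5, 5)

(5, 5)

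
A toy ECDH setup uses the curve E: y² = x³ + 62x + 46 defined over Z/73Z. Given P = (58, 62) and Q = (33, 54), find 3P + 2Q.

(9, 47)

First 3P:
Repeated addition: build up to 3P.
2P: tangent at (58, 62): λ = (3·58² + 62)/(2·62) ≡ 7/51. 51⁻¹ ≡ 63 (mod 73), so λ ≡ 7·63 ≡ 3.
  x = λ² - 58 - 58 = 9 - 116 ≡ 39; y = λ·(58 - 39) - 62 ≡ 68. → (39, 68)
3P: (39, 68) + (58, 62). λ = (62 - 68)/(58 - 39) ≡ 67/19 mod 73. 19⁻¹ ≡ 50 (mod 73), so λ ≡ 65.
  x = λ² - 39 - 58 = 4225 - 97 ≡ 40; y = λ·(39 - 40) - 68 ≡ 13. → (40, 13)
3P = (40, 13).
Next 2Q:
Repeated addition: build up to 2Q.
2Q: tangent at (33, 54): λ = (3·33² + 62)/(2·54) ≡ 44/35. 35⁻¹ ≡ 48 (mod 73), so λ ≡ 44·48 ≡ 68.
  x = λ² - 33 - 33 = 4624 - 66 ≡ 32; y = λ·(33 - 32) - 54 ≡ 14. → (32, 14)
2Q = (32, 14).
Finally 3P + 2Q:
(40, 13) + (32, 14). λ = (14 - 13)/(32 - 40) ≡ 1/65 mod 73. 65⁻¹ ≡ 9 (mod 73), so λ ≡ 9.
  x = λ² - 40 - 32 = 81 - 72 ≡ 9; y = λ·(40 - 9) - 13 ≡ 47. → (9, 47)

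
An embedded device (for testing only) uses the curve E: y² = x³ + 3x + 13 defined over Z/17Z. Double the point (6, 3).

(3, 10)

tangent at (6, 3): λ = (3·6² + 3)/(2·3) ≡ 9/6. 6⁻¹ ≡ 3 (mod 17) since 6·3 = 18 ≡ 1, so λ ≡ 9·3 ≡ 10.
  x = λ² - 6 - 6 = 100 - 12 ≡ 3; y = λ·(6 - 3) - 3 ≡ 10. → (3, 10)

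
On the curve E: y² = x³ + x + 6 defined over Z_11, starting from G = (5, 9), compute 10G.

Repeated addition: build up to 10G.
2G: tangent at (5, 9): λ = (3·5² + 1)/(2·9) ≡ 10/7. 7⁻¹ ≡ 8 (mod 11), so λ ≡ 10·8 ≡ 3.
  x = λ² - 5 - 5 = 9 - 10 ≡ 10; y = λ·(5 - 10) - 9 ≡ 9. → (10, 9)
3G: (10, 9) + (5, 9). λ = (9 - 9)/(5 - 10) ≡ 0/6 mod 11. 6⁻¹ ≡ 2 (mod 11) since 6·2 = 12 ≡ 1, so λ ≡ 0.
  x = λ² - 10 - 5 = 0 - 15 ≡ 7; y = λ·(10 - 7) - 9 ≡ 2. → (7, 2)
4G: (7, 2) + (5, 9). λ = (9 - 2)/(5 - 7) ≡ 7/9 mod 11. 9⁻¹ ≡ 5 (mod 11) since 9·5 = 45 ≡ 1, so λ ≡ 2.
  x = λ² - 7 - 5 = 4 - 12 ≡ 3; y = λ·(7 - 3) - 2 ≡ 6. → (3, 6)
5G: (3, 6) + (5, 9). λ = (9 - 6)/(5 - 3) ≡ 3/2 mod 11. 2⁻¹ ≡ 6 (mod 11) since 2·6 = 12 ≡ 1, so λ ≡ 7.
  x = λ² - 3 - 5 = 49 - 8 ≡ 8; y = λ·(3 - 8) - 6 ≡ 3. → (8, 3)
6G: (8, 3) + (5, 9). λ = (9 - 3)/(5 - 8) ≡ 6/8 mod 11. 8⁻¹ ≡ 7 (mod 11), so λ ≡ 9.
  x = λ² - 8 - 5 = 81 - 13 ≡ 2; y = λ·(8 - 2) - 3 ≡ 7. → (2, 7)
7G: (2, 7) + (5, 9). λ = (9 - 7)/(5 - 2) ≡ 2/3 mod 11. 3⁻¹ ≡ 4 (mod 11), so λ ≡ 8.
  x = λ² - 2 - 5 = 64 - 7 ≡ 2; y = λ·(2 - 2) - 7 ≡ 4. → (2, 4)
8G: (2, 4) + (5, 9). λ = (9 - 4)/(5 - 2) ≡ 5/3 mod 11. 3⁻¹ ≡ 4 (mod 11), so λ ≡ 9.
  x = λ² - 2 - 5 = 81 - 7 ≡ 8; y = λ·(2 - 8) - 4 ≡ 8. → (8, 8)
9G: (8, 8) + (5, 9). λ = (9 - 8)/(5 - 8) ≡ 1/8 mod 11. 8⁻¹ ≡ 7 (mod 11) since 8·7 = 56 ≡ 1, so λ ≡ 7.
  x = λ² - 8 - 5 = 49 - 13 ≡ 3; y = λ·(8 - 3) - 8 ≡ 5. → (3, 5)
10G: (3, 5) + (5, 9). λ = (9 - 5)/(5 - 3) ≡ 4/2 mod 11. 2⁻¹ ≡ 6 (mod 11), so λ ≡ 2.
  x = λ² - 3 - 5 = 4 - 8 ≡ 7; y = λ·(3 - 7) - 5 ≡ 9. → (7, 9)

(7, 9)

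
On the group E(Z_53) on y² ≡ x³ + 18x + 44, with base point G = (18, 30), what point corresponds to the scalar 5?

(46, 23)

Repeated addition: build up to 5G.
2G: tangent at (18, 30): λ = (3·18² + 18)/(2·30) ≡ 36/7. 7⁻¹ ≡ 38 (mod 53), so λ ≡ 36·38 ≡ 43.
  x = λ² - 18 - 18 = 1849 - 36 ≡ 11; y = λ·(18 - 11) - 30 ≡ 6. → (11, 6)
3G: (11, 6) + (18, 30). λ = (30 - 6)/(18 - 11) ≡ 24/7 mod 53. 7⁻¹ ≡ 38 (mod 53) since 7·38 = 266 ≡ 1, so λ ≡ 11.
  x = λ² - 11 - 18 = 121 - 29 ≡ 39; y = λ·(11 - 39) - 6 ≡ 4. → (39, 4)
4G: (39, 4) + (18, 30). λ = (30 - 4)/(18 - 39) ≡ 26/32 mod 53. 32⁻¹ ≡ 5 (mod 53), so λ ≡ 24.
  x = λ² - 39 - 18 = 576 - 57 ≡ 42; y = λ·(39 - 42) - 4 ≡ 30. → (42, 30)
5G: (42, 30) + (18, 30). λ = (30 - 30)/(18 - 42) ≡ 0/29 mod 53. 29⁻¹ ≡ 11 (mod 53) since 29·11 = 319 ≡ 1, so λ ≡ 0.
  x = λ² - 42 - 18 = 0 - 60 ≡ 46; y = λ·(42 - 46) - 30 ≡ 23. → (46, 23)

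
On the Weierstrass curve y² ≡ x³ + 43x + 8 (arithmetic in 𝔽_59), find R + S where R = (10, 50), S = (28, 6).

(43, 11)

(10, 50) + (28, 6). λ = (6 - 50)/(28 - 10) ≡ 15/18 mod 59. 18⁻¹ ≡ 23 (mod 59), so λ ≡ 50.
  x = λ² - 10 - 28 = 2500 - 38 ≡ 43; y = λ·(10 - 43) - 50 ≡ 11. → (43, 11)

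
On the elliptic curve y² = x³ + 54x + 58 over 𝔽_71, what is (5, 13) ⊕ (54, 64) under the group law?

(14, 24)

(5, 13) + (54, 64). λ = (64 - 13)/(54 - 5) ≡ 51/49 mod 71. 49⁻¹ ≡ 29 (mod 71) since 49·29 = 1421 ≡ 1, so λ ≡ 59.
  x = λ² - 5 - 54 = 3481 - 59 ≡ 14; y = λ·(5 - 14) - 13 ≡ 24. → (14, 24)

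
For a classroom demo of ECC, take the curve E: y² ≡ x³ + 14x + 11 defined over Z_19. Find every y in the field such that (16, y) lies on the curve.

x³ + 14x + 11 = 4331 ≡ 18 (mod 19).
18 is a non-residue mod 19; no y exists.

none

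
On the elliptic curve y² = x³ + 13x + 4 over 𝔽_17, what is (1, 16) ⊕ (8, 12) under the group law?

(0, 15)

(1, 16) + (8, 12). λ = (12 - 16)/(8 - 1) ≡ 13/7 mod 17. 7⁻¹ ≡ 5 (mod 17) since 7·5 = 35 ≡ 1, so λ ≡ 14.
  x = λ² - 1 - 8 = 196 - 9 ≡ 0; y = λ·(1 - 0) - 16 ≡ 15. → (0, 15)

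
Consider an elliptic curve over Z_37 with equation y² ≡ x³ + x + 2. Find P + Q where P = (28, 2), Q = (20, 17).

(22, 33)

(28, 2) + (20, 17). λ = (17 - 2)/(20 - 28) ≡ 15/29 mod 37. 29⁻¹ ≡ 23 (mod 37) since 29·23 = 667 ≡ 1, so λ ≡ 12.
  x = λ² - 28 - 20 = 144 - 48 ≡ 22; y = λ·(28 - 22) - 2 ≡ 33. → (22, 33)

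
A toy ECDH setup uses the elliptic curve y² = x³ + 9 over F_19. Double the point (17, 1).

(2, 13)

tangent at (17, 1): λ = (3·17² + 0)/(2·1) ≡ 12/2. 2⁻¹ ≡ 10 (mod 19) since 2·10 = 20 ≡ 1, so λ ≡ 12·10 ≡ 6.
  x = λ² - 17 - 17 = 36 - 34 ≡ 2; y = λ·(17 - 2) - 1 ≡ 13. → (2, 13)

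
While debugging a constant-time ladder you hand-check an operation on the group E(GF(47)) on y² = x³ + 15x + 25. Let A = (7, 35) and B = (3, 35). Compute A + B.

(7, 35) + (3, 35). λ = (35 - 35)/(3 - 7) ≡ 0/43 mod 47. 43⁻¹ ≡ 35 (mod 47) since 43·35 = 1505 ≡ 1, so λ ≡ 0.
  x = λ² - 7 - 3 = 0 - 10 ≡ 37; y = λ·(7 - 37) - 35 ≡ 12. → (37, 12)

(37, 12)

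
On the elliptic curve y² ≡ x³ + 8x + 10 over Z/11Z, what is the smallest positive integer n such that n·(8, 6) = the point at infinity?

2P: tangent at (8, 6): λ = (3·8² + 8)/(2·6) ≡ 2/1. 1⁻¹ ≡ 1 (mod 11) since 1·1 = 1 ≡ 1, so λ ≡ 2·1 ≡ 2.
  x = λ² - 8 - 8 = 4 - 16 ≡ 10; y = λ·(8 - 10) - 6 ≡ 1. → (10, 1)
3P: (10, 1) + (8, 6). λ = (6 - 1)/(8 - 10) ≡ 5/9 mod 11. 9⁻¹ ≡ 5 (mod 11), so λ ≡ 3.
  x = λ² - 10 - 8 = 9 - 18 ≡ 2; y = λ·(10 - 2) - 1 ≡ 1. → (2, 1)
4P: (2, 1) + (8, 6). λ = (6 - 1)/(8 - 2) ≡ 5/6 mod 11. 6⁻¹ ≡ 2 (mod 11), so λ ≡ 10.
  x = λ² - 2 - 8 = 100 - 10 ≡ 2; y = λ·(2 - 2) - 1 ≡ 10. → (2, 10)
5P: (2, 10) + (8, 6). λ = (6 - 10)/(8 - 2) ≡ 7/6 mod 11. 6⁻¹ ≡ 2 (mod 11) since 6·2 = 12 ≡ 1, so λ ≡ 3.
  x = λ² - 2 - 8 = 9 - 10 ≡ 10; y = λ·(2 - 10) - 10 ≡ 10. → (10, 10)
6P: (10, 10) + (8, 6). λ = (6 - 10)/(8 - 10) ≡ 7/9 mod 11. 9⁻¹ ≡ 5 (mod 11) since 9·5 = 45 ≡ 1, so λ ≡ 2.
  x = λ² - 10 - 8 = 4 - 18 ≡ 8; y = λ·(10 - 8) - 10 ≡ 5. → (8, 5)
7P: (8, 5) + (8, 6): same x and y₁ ≡ -y₂, so the sum is the point at infinity.
7P = the point at infinity, so the order is 7.

7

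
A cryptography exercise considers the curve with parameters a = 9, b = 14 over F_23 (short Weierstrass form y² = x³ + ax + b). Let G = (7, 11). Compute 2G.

tangent at (7, 11): λ = (3·7² + 9)/(2·11) ≡ 18/22. 22⁻¹ ≡ 22 (mod 23), so λ ≡ 18·22 ≡ 5.
  x = λ² - 7 - 7 = 25 - 14 ≡ 11; y = λ·(7 - 11) - 11 ≡ 15. → (11, 15)

(11, 15)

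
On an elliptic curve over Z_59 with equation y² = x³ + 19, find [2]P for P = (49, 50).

tangent at (49, 50): λ = (3·49² + 0)/(2·50) ≡ 5/41. 41⁻¹ ≡ 36 (mod 59), so λ ≡ 5·36 ≡ 3.
  x = λ² - 49 - 49 = 9 - 98 ≡ 29; y = λ·(49 - 29) - 50 ≡ 10. → (29, 10)

(29, 10)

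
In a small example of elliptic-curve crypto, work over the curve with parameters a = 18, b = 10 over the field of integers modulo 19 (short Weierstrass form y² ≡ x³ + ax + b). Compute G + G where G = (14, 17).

tangent at (14, 17): λ = (3·14² + 18)/(2·17) ≡ 17/15. 15⁻¹ ≡ 14 (mod 19) since 15·14 = 210 ≡ 1, so λ ≡ 17·14 ≡ 10.
  x = λ² - 14 - 14 = 100 - 28 ≡ 15; y = λ·(14 - 15) - 17 ≡ 11. → (15, 11)

(15, 11)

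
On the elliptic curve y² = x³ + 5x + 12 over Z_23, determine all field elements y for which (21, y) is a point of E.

none

x³ + 5x + 12 = 9378 ≡ 17 (mod 23).
17 is a non-residue mod 23; no y exists.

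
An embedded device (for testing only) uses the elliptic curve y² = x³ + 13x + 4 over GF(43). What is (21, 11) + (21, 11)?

(37, 22)

tangent at (21, 11): λ = (3·21² + 13)/(2·11) ≡ 3/22. 22⁻¹ ≡ 2 (mod 43), so λ ≡ 3·2 ≡ 6.
  x = λ² - 21 - 21 = 36 - 42 ≡ 37; y = λ·(21 - 37) - 11 ≡ 22. → (37, 22)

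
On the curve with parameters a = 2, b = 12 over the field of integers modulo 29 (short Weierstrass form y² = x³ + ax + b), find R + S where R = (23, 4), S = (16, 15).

(12, 16)

(23, 4) + (16, 15). λ = (15 - 4)/(16 - 23) ≡ 11/22 mod 29. 22⁻¹ ≡ 4 (mod 29), so λ ≡ 15.
  x = λ² - 23 - 16 = 225 - 39 ≡ 12; y = λ·(23 - 12) - 4 ≡ 16. → (12, 16)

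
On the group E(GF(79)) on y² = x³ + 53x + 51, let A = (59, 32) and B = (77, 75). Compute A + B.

(59, 32) + (77, 75). λ = (75 - 32)/(77 - 59) ≡ 43/18 mod 79. 18⁻¹ ≡ 22 (mod 79) since 18·22 = 396 ≡ 1, so λ ≡ 77.
  x = λ² - 59 - 77 = 5929 - 136 ≡ 26; y = λ·(59 - 26) - 32 ≡ 60. → (26, 60)

(26, 60)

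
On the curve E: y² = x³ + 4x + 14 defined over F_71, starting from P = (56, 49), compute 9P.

Double-and-add on 9 = (1001)₂. Start with P = (56, 49) for the leading 1-bit.
double: tangent at (56, 49): λ = (3·56² + 4)/(2·49) ≡ 40/27. 27⁻¹ ≡ 50 (mod 71) since 27·50 = 1350 ≡ 1, so λ ≡ 40·50 ≡ 12.
  x = λ² - 56 - 56 = 144 - 112 ≡ 32; y = λ·(56 - 32) - 49 ≡ 26. → (32, 26)
double: tangent at (32, 26): λ = (3·32² + 4)/(2·26) ≡ 23/52. 52⁻¹ ≡ 56 (mod 71) since 52·56 = 2912 ≡ 1, so λ ≡ 23·56 ≡ 10.
  x = λ² - 32 - 32 = 100 - 64 ≡ 36; y = λ·(32 - 36) - 26 ≡ 5. → (36, 5)
double: tangent at (36, 5): λ = (3·36² + 4)/(2·5) ≡ 58/10. 10⁻¹ ≡ 64 (mod 71), so λ ≡ 58·64 ≡ 20.
  x = λ² - 36 - 36 = 400 - 72 ≡ 44; y = λ·(36 - 44) - 5 ≡ 48. → (44, 48)
add P: (44, 48) + (56, 49). λ = (49 - 48)/(56 - 44) ≡ 1/12 mod 71. 12⁻¹ ≡ 6 (mod 71), so λ ≡ 6.
  x = λ² - 44 - 56 = 36 - 100 ≡ 7; y = λ·(44 - 7) - 48 ≡ 32. → (7, 32)

(7, 32)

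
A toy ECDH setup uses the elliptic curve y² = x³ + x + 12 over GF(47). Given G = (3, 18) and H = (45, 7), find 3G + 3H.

First 3G:
Repeated addition: build up to 3G.
2G: tangent at (3, 18): λ = (3·3² + 1)/(2·18) ≡ 28/36. 36⁻¹ ≡ 17 (mod 47) since 36·17 = 612 ≡ 1, so λ ≡ 28·17 ≡ 6.
  x = λ² - 3 - 3 = 36 - 6 ≡ 30; y = λ·(3 - 30) - 18 ≡ 8. → (30, 8)
3G: (30, 8) + (3, 18). λ = (18 - 8)/(3 - 30) ≡ 10/20 mod 47. 20⁻¹ ≡ 40 (mod 47), so λ ≡ 24.
  x = λ² - 30 - 3 = 576 - 33 ≡ 26; y = λ·(30 - 26) - 8 ≡ 41. → (26, 41)
3G = (26, 41).
Next 3H:
Repeated addition: build up to 3H.
2H: tangent at (45, 7): λ = (3·45² + 1)/(2·7) ≡ 13/14. 14⁻¹ ≡ 37 (mod 47) since 14·37 = 518 ≡ 1, so λ ≡ 13·37 ≡ 11.
  x = λ² - 45 - 45 = 121 - 90 ≡ 31; y = λ·(45 - 31) - 7 ≡ 6. → (31, 6)
3H: (31, 6) + (45, 7). λ = (7 - 6)/(45 - 31) ≡ 1/14 mod 47. 14⁻¹ ≡ 37 (mod 47) since 14·37 = 518 ≡ 1, so λ ≡ 37.
  x = λ² - 31 - 45 = 1369 - 76 ≡ 24; y = λ·(31 - 24) - 6 ≡ 18. → (24, 18)
3H = (24, 18).
Finally 3G + 3H:
(26, 41) + (24, 18). λ = (18 - 41)/(24 - 26) ≡ 24/45 mod 47. 45⁻¹ ≡ 23 (mod 47), so λ ≡ 35.
  x = λ² - 26 - 24 = 1225 - 50 ≡ 0; y = λ·(26 - 0) - 41 ≡ 23. → (0, 23)

(0, 23)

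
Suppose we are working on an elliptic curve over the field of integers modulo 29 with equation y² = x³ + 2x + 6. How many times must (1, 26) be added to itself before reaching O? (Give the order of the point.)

2P: tangent at (1, 26): λ = (3·1² + 2)/(2·26) ≡ 5/23. 23⁻¹ ≡ 24 (mod 29) since 23·24 = 552 ≡ 1, so λ ≡ 5·24 ≡ 4.
  x = λ² - 1 - 1 = 16 - 2 ≡ 14; y = λ·(1 - 14) - 26 ≡ 9. → (14, 9)
3P: (14, 9) + (1, 26). λ = (26 - 9)/(1 - 14) ≡ 17/16 mod 29. 16⁻¹ ≡ 20 (mod 29) since 16·20 = 320 ≡ 1, so λ ≡ 21.
  x = λ² - 14 - 1 = 441 - 15 ≡ 20; y = λ·(14 - 20) - 9 ≡ 10. → (20, 10)
4P: (20, 10) + (1, 26). λ = (26 - 10)/(1 - 20) ≡ 16/10 mod 29. 10⁻¹ ≡ 3 (mod 29), so λ ≡ 19.
  x = λ² - 20 - 1 = 361 - 21 ≡ 21; y = λ·(20 - 21) - 10 ≡ 0. → (21, 0)
5P: (21, 0) + (1, 26). λ = (26 - 0)/(1 - 21) ≡ 26/9 mod 29. 9⁻¹ ≡ 13 (mod 29) since 9·13 = 117 ≡ 1, so λ ≡ 19.
  x = λ² - 21 - 1 = 361 - 22 ≡ 20; y = λ·(21 - 20) - 0 ≡ 19. → (20, 19)
6P: (20, 19) + (1, 26). λ = (26 - 19)/(1 - 20) ≡ 7/10 mod 29. 10⁻¹ ≡ 3 (mod 29), so λ ≡ 21.
  x = λ² - 20 - 1 = 441 - 21 ≡ 14; y = λ·(20 - 14) - 19 ≡ 20. → (14, 20)
7P: (14, 20) + (1, 26). λ = (26 - 20)/(1 - 14) ≡ 6/16 mod 29. 16⁻¹ ≡ 20 (mod 29), so λ ≡ 4.
  x = λ² - 14 - 1 = 16 - 15 ≡ 1; y = λ·(14 - 1) - 20 ≡ 3. → (1, 3)
8P: (1, 3) + (1, 26): same x and y₁ ≡ -y₂, so the sum is O.
8P = O, so the order is 8.

8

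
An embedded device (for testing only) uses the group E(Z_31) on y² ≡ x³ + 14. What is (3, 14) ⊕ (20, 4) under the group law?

(3, 14) + (20, 4). λ = (4 - 14)/(20 - 3) ≡ 21/17 mod 31. 17⁻¹ ≡ 11 (mod 31), so λ ≡ 14.
  x = λ² - 3 - 20 = 196 - 23 ≡ 18; y = λ·(3 - 18) - 14 ≡ 24. → (18, 24)

(18, 24)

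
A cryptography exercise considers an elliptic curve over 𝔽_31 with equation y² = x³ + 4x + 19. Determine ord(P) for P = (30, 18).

2P: tangent at (30, 18): λ = (3·30² + 4)/(2·18) ≡ 7/5. 5⁻¹ ≡ 25 (mod 31) since 5·25 = 125 ≡ 1, so λ ≡ 7·25 ≡ 20.
  x = λ² - 30 - 30 = 400 - 60 ≡ 30; y = λ·(30 - 30) - 18 ≡ 13. → (30, 13)
3P: (30, 13) + (30, 18): same x and y₁ ≡ -y₂, so the sum is O.
3P = O, so the order is 3.

3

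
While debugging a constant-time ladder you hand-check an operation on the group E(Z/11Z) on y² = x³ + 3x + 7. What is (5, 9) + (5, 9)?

(10, 6)

tangent at (5, 9): λ = (3·5² + 3)/(2·9) ≡ 1/7. 7⁻¹ ≡ 8 (mod 11) since 7·8 = 56 ≡ 1, so λ ≡ 1·8 ≡ 8.
  x = λ² - 5 - 5 = 64 - 10 ≡ 10; y = λ·(5 - 10) - 9 ≡ 6. → (10, 6)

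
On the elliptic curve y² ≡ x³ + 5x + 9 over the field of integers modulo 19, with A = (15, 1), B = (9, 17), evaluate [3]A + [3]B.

(7, 8)

First 3A:
Repeated addition: build up to 3A.
2A: tangent at (15, 1): λ = (3·15² + 5)/(2·1) ≡ 15/2. 2⁻¹ ≡ 10 (mod 19), so λ ≡ 15·10 ≡ 17.
  x = λ² - 15 - 15 = 289 - 30 ≡ 12; y = λ·(15 - 12) - 1 ≡ 12. → (12, 12)
3A: (12, 12) + (15, 1). λ = (1 - 12)/(15 - 12) ≡ 8/3 mod 19. 3⁻¹ ≡ 13 (mod 19), so λ ≡ 9.
  x = λ² - 12 - 15 = 81 - 27 ≡ 16; y = λ·(12 - 16) - 12 ≡ 9. → (16, 9)
3A = (16, 9).
Next 3B:
Repeated addition: build up to 3B.
2B: tangent at (9, 17): λ = (3·9² + 5)/(2·17) ≡ 1/15. 15⁻¹ ≡ 14 (mod 19), so λ ≡ 1·14 ≡ 14.
  x = λ² - 9 - 9 = 196 - 18 ≡ 7; y = λ·(9 - 7) - 17 ≡ 11. → (7, 11)
3B: (7, 11) + (9, 17). λ = (17 - 11)/(9 - 7) ≡ 6/2 mod 19. 2⁻¹ ≡ 10 (mod 19), so λ ≡ 3.
  x = λ² - 7 - 9 = 9 - 16 ≡ 12; y = λ·(7 - 12) - 11 ≡ 12. → (12, 12)
3B = (12, 12).
Finally 3A + 3B:
(16, 9) + (12, 12). λ = (12 - 9)/(12 - 16) ≡ 3/15 mod 19. 15⁻¹ ≡ 14 (mod 19), so λ ≡ 4.
  x = λ² - 16 - 12 = 16 - 28 ≡ 7; y = λ·(16 - 7) - 9 ≡ 8. → (7, 8)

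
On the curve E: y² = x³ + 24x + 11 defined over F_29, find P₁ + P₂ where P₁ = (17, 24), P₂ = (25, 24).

(17, 24) + (25, 24). λ = (24 - 24)/(25 - 17) ≡ 0/8 mod 29. 8⁻¹ ≡ 11 (mod 29) since 8·11 = 88 ≡ 1, so λ ≡ 0.
  x = λ² - 17 - 25 = 0 - 42 ≡ 16; y = λ·(17 - 16) - 24 ≡ 5. → (16, 5)

(16, 5)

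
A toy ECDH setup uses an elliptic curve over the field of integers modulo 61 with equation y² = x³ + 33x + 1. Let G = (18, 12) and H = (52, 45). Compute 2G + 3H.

(37, 56)

First 2G:
Repeated addition: build up to 2G.
2G: tangent at (18, 12): λ = (3·18² + 33)/(2·12) ≡ 29/24. 24⁻¹ ≡ 28 (mod 61), so λ ≡ 29·28 ≡ 19.
  x = λ² - 18 - 18 = 361 - 36 ≡ 20; y = λ·(18 - 20) - 12 ≡ 11. → (20, 11)
2G = (20, 11).
Next 3H:
Repeated addition: build up to 3H.
2H: tangent at (52, 45): λ = (3·52² + 33)/(2·45) ≡ 32/29. 29⁻¹ ≡ 40 (mod 61) since 29·40 = 1160 ≡ 1, so λ ≡ 32·40 ≡ 60.
  x = λ² - 52 - 52 = 3600 - 104 ≡ 19; y = λ·(52 - 19) - 45 ≡ 44. → (19, 44)
3H: (19, 44) + (52, 45). λ = (45 - 44)/(52 - 19) ≡ 1/33 mod 61. 33⁻¹ ≡ 37 (mod 61) since 33·37 = 1221 ≡ 1, so λ ≡ 37.
  x = λ² - 19 - 52 = 1369 - 71 ≡ 17; y = λ·(19 - 17) - 44 ≡ 30. → (17, 30)
3H = (17, 30).
Finally 2G + 3H:
(20, 11) + (17, 30). λ = (30 - 11)/(17 - 20) ≡ 19/58 mod 61. 58⁻¹ ≡ 20 (mod 61), so λ ≡ 14.
  x = λ² - 20 - 17 = 196 - 37 ≡ 37; y = λ·(20 - 37) - 11 ≡ 56. → (37, 56)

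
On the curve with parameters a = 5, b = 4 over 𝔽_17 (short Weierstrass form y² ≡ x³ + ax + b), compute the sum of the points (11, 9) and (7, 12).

(7, 5)

(11, 9) + (7, 12). λ = (12 - 9)/(7 - 11) ≡ 3/13 mod 17. 13⁻¹ ≡ 4 (mod 17), so λ ≡ 12.
  x = λ² - 11 - 7 = 144 - 18 ≡ 7; y = λ·(11 - 7) - 9 ≡ 5. → (7, 5)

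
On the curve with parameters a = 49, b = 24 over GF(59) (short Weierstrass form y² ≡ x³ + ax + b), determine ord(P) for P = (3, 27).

2P: tangent at (3, 27): λ = (3·3² + 49)/(2·27) ≡ 17/54. 54⁻¹ ≡ 47 (mod 59) since 54·47 = 2538 ≡ 1, so λ ≡ 17·47 ≡ 32.
  x = λ² - 3 - 3 = 1024 - 6 ≡ 15; y = λ·(3 - 15) - 27 ≡ 2. → (15, 2)
3P: (15, 2) + (3, 27). λ = (27 - 2)/(3 - 15) ≡ 25/47 mod 59. 47⁻¹ ≡ 54 (mod 59) since 47·54 = 2538 ≡ 1, so λ ≡ 52.
  x = λ² - 15 - 3 = 2704 - 18 ≡ 31; y = λ·(15 - 31) - 2 ≡ 51. → (31, 51)
4P: (31, 51) + (3, 27). λ = (27 - 51)/(3 - 31) ≡ 35/31 mod 59. 31⁻¹ ≡ 40 (mod 59) since 31·40 = 1240 ≡ 1, so λ ≡ 43.
  x = λ² - 31 - 3 = 1849 - 34 ≡ 45; y = λ·(31 - 45) - 51 ≡ 55. → (45, 55)
5P: (45, 55) + (3, 27). λ = (27 - 55)/(3 - 45) ≡ 31/17 mod 59. 17⁻¹ ≡ 7 (mod 59) since 17·7 = 119 ≡ 1, so λ ≡ 40.
  x = λ² - 45 - 3 = 1600 - 48 ≡ 18; y = λ·(45 - 18) - 55 ≡ 22. → (18, 22)
6P: (18, 22) + (3, 27). λ = (27 - 22)/(3 - 18) ≡ 5/44 mod 59. 44⁻¹ ≡ 55 (mod 59) since 44·55 = 2420 ≡ 1, so λ ≡ 39.
  x = λ² - 18 - 3 = 1521 - 21 ≡ 25; y = λ·(18 - 25) - 22 ≡ 0. → (25, 0)
7P: (25, 0) + (3, 27). λ = (27 - 0)/(3 - 25) ≡ 27/37 mod 59. 37⁻¹ ≡ 8 (mod 59), so λ ≡ 39.
  x = λ² - 25 - 3 = 1521 - 28 ≡ 18; y = λ·(25 - 18) - 0 ≡ 37. → (18, 37)
8P: (18, 37) + (3, 27). λ = (27 - 37)/(3 - 18) ≡ 49/44 mod 59. 44⁻¹ ≡ 55 (mod 59), so λ ≡ 40.
  x = λ² - 18 - 3 = 1600 - 21 ≡ 45; y = λ·(18 - 45) - 37 ≡ 4. → (45, 4)
9P: (45, 4) + (3, 27). λ = (27 - 4)/(3 - 45) ≡ 23/17 mod 59. 17⁻¹ ≡ 7 (mod 59), so λ ≡ 43.
  x = λ² - 45 - 3 = 1849 - 48 ≡ 31; y = λ·(45 - 31) - 4 ≡ 8. → (31, 8)
10P: (31, 8) + (3, 27). λ = (27 - 8)/(3 - 31) ≡ 19/31 mod 59. 31⁻¹ ≡ 40 (mod 59), so λ ≡ 52.
  x = λ² - 31 - 3 = 2704 - 34 ≡ 15; y = λ·(31 - 15) - 8 ≡ 57. → (15, 57)
11P: (15, 57) + (3, 27). λ = (27 - 57)/(3 - 15) ≡ 29/47 mod 59. 47⁻¹ ≡ 54 (mod 59), so λ ≡ 32.
  x = λ² - 15 - 3 = 1024 - 18 ≡ 3; y = λ·(15 - 3) - 57 ≡ 32. → (3, 32)
12P: (3, 32) + (3, 27): same x and y₁ ≡ -y₂, so the sum is O.
12P = O, so the order is 12.

12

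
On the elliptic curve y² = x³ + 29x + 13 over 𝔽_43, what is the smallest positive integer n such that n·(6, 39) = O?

12

2P: tangent at (6, 39): λ = (3·6² + 29)/(2·39) ≡ 8/35. 35⁻¹ ≡ 16 (mod 43) since 35·16 = 560 ≡ 1, so λ ≡ 8·16 ≡ 42.
  x = λ² - 6 - 6 = 1764 - 12 ≡ 32; y = λ·(6 - 32) - 39 ≡ 30. → (32, 30)
3P: (32, 30) + (6, 39). λ = (39 - 30)/(6 - 32) ≡ 9/17 mod 43. 17⁻¹ ≡ 38 (mod 43) since 17·38 = 646 ≡ 1, so λ ≡ 41.
  x = λ² - 32 - 6 = 1681 - 38 ≡ 9; y = λ·(32 - 9) - 30 ≡ 10. → (9, 10)
4P: (9, 10) + (6, 39). λ = (39 - 10)/(6 - 9) ≡ 29/40 mod 43. 40⁻¹ ≡ 14 (mod 43), so λ ≡ 19.
  x = λ² - 9 - 6 = 361 - 15 ≡ 2; y = λ·(9 - 2) - 10 ≡ 37. → (2, 37)
5P: (2, 37) + (6, 39). λ = (39 - 37)/(6 - 2) ≡ 2/4 mod 43. 4⁻¹ ≡ 11 (mod 43), so λ ≡ 22.
  x = λ² - 2 - 6 = 484 - 8 ≡ 3; y = λ·(2 - 3) - 37 ≡ 27. → (3, 27)
6P: (3, 27) + (6, 39). λ = (39 - 27)/(6 - 3) ≡ 12/3 mod 43. 3⁻¹ ≡ 29 (mod 43) since 3·29 = 87 ≡ 1, so λ ≡ 4.
  x = λ² - 3 - 6 = 16 - 9 ≡ 7; y = λ·(3 - 7) - 27 ≡ 0. → (7, 0)
7P: (7, 0) + (6, 39). λ = (39 - 0)/(6 - 7) ≡ 39/42 mod 43. 42⁻¹ ≡ 42 (mod 43), so λ ≡ 4.
  x = λ² - 7 - 6 = 16 - 13 ≡ 3; y = λ·(7 - 3) - 0 ≡ 16. → (3, 16)
8P: (3, 16) + (6, 39). λ = (39 - 16)/(6 - 3) ≡ 23/3 mod 43. 3⁻¹ ≡ 29 (mod 43) since 3·29 = 87 ≡ 1, so λ ≡ 22.
  x = λ² - 3 - 6 = 484 - 9 ≡ 2; y = λ·(3 - 2) - 16 ≡ 6. → (2, 6)
9P: (2, 6) + (6, 39). λ = (39 - 6)/(6 - 2) ≡ 33/4 mod 43. 4⁻¹ ≡ 11 (mod 43), so λ ≡ 19.
  x = λ² - 2 - 6 = 361 - 8 ≡ 9; y = λ·(2 - 9) - 6 ≡ 33. → (9, 33)
10P: (9, 33) + (6, 39). λ = (39 - 33)/(6 - 9) ≡ 6/40 mod 43. 40⁻¹ ≡ 14 (mod 43) since 40·14 = 560 ≡ 1, so λ ≡ 41.
  x = λ² - 9 - 6 = 1681 - 15 ≡ 32; y = λ·(9 - 32) - 33 ≡ 13. → (32, 13)
11P: (32, 13) + (6, 39). λ = (39 - 13)/(6 - 32) ≡ 26/17 mod 43. 17⁻¹ ≡ 38 (mod 43), so λ ≡ 42.
  x = λ² - 32 - 6 = 1764 - 38 ≡ 6; y = λ·(32 - 6) - 13 ≡ 4. → (6, 4)
12P: (6, 4) + (6, 39): same x and y₁ ≡ -y₂, so the sum is O.
12P = O, so the order is 12.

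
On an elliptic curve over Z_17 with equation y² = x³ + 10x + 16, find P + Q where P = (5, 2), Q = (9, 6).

(5, 2) + (9, 6). λ = (6 - 2)/(9 - 5) ≡ 4/4 mod 17. 4⁻¹ ≡ 13 (mod 17), so λ ≡ 1.
  x = λ² - 5 - 9 = 1 - 14 ≡ 4; y = λ·(5 - 4) - 2 ≡ 16. → (4, 16)

(4, 16)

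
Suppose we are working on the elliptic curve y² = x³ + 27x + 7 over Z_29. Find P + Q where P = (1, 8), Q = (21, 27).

(0, 6)

(1, 8) + (21, 27). λ = (27 - 8)/(21 - 1) ≡ 19/20 mod 29. 20⁻¹ ≡ 16 (mod 29) since 20·16 = 320 ≡ 1, so λ ≡ 14.
  x = λ² - 1 - 21 = 196 - 22 ≡ 0; y = λ·(1 - 0) - 8 ≡ 6. → (0, 6)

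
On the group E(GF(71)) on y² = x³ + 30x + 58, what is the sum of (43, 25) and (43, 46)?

The two points share x = 43 and their y-coordinates satisfy 25 + 46 ≡ 0 (mod 71), so they are inverses. Their sum is the point at infinity.

O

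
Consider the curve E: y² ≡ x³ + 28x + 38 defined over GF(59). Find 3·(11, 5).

Write P = (11, 5).
Repeated addition: build up to 3P.
2P: tangent at (11, 5): λ = (3·11² + 28)/(2·5) ≡ 37/10. 10⁻¹ ≡ 6 (mod 59), so λ ≡ 37·6 ≡ 45.
  x = λ² - 11 - 11 = 2025 - 22 ≡ 56; y = λ·(11 - 56) - 5 ≡ 35. → (56, 35)
3P: (56, 35) + (11, 5). λ = (5 - 35)/(11 - 56) ≡ 29/14 mod 59. 14⁻¹ ≡ 38 (mod 59), so λ ≡ 40.
  x = λ² - 56 - 11 = 1600 - 67 ≡ 58; y = λ·(56 - 58) - 35 ≡ 3. → (58, 3)

(58, 3)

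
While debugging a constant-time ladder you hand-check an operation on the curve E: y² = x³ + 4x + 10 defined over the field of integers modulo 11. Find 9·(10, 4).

Write Q = (10, 4).
Repeated addition: build up to 9Q.
2Q: tangent at (10, 4): λ = (3·10² + 4)/(2·4) ≡ 7/8. 8⁻¹ ≡ 7 (mod 11) since 8·7 = 56 ≡ 1, so λ ≡ 7·7 ≡ 5.
  x = λ² - 10 - 10 = 25 - 20 ≡ 5; y = λ·(10 - 5) - 4 ≡ 10. → (5, 10)
3Q: (5, 10) + (10, 4). λ = (4 - 10)/(10 - 5) ≡ 5/5 mod 11. 5⁻¹ ≡ 9 (mod 11), so λ ≡ 1.
  x = λ² - 5 - 10 = 1 - 15 ≡ 8; y = λ·(5 - 8) - 10 ≡ 9. → (8, 9)
4Q: (8, 9) + (10, 4). λ = (4 - 9)/(10 - 8) ≡ 6/2 mod 11. 2⁻¹ ≡ 6 (mod 11), so λ ≡ 3.
  x = λ² - 8 - 10 = 9 - 18 ≡ 2; y = λ·(8 - 2) - 9 ≡ 9. → (2, 9)
5Q: (2, 9) + (10, 4). λ = (4 - 9)/(10 - 2) ≡ 6/8 mod 11. 8⁻¹ ≡ 7 (mod 11) since 8·7 = 56 ≡ 1, so λ ≡ 9.
  x = λ² - 2 - 10 = 81 - 12 ≡ 3; y = λ·(2 - 3) - 9 ≡ 4. → (3, 4)
6Q: (3, 4) + (10, 4). λ = (4 - 4)/(10 - 3) ≡ 0/7 mod 11. 7⁻¹ ≡ 8 (mod 11), so λ ≡ 0.
  x = λ² - 3 - 10 = 0 - 13 ≡ 9; y = λ·(3 - 9) - 4 ≡ 7. → (9, 7)
7Q: (9, 7) + (10, 4). λ = (4 - 7)/(10 - 9) ≡ 8/1 mod 11. 1⁻¹ ≡ 1 (mod 11), so λ ≡ 8.
  x = λ² - 9 - 10 = 64 - 19 ≡ 1; y = λ·(9 - 1) - 7 ≡ 2. → (1, 2)
8Q: (1, 2) + (10, 4). λ = (4 - 2)/(10 - 1) ≡ 2/9 mod 11. 9⁻¹ ≡ 5 (mod 11) since 9·5 = 45 ≡ 1, so λ ≡ 10.
  x = λ² - 1 - 10 = 100 - 11 ≡ 1; y = λ·(1 - 1) - 2 ≡ 9. → (1, 9)
9Q: (1, 9) + (10, 4). λ = (4 - 9)/(10 - 1) ≡ 6/9 mod 11. 9⁻¹ ≡ 5 (mod 11), so λ ≡ 8.
  x = λ² - 1 - 10 = 64 - 11 ≡ 9; y = λ·(1 - 9) - 9 ≡ 4. → (9, 4)

(9, 4)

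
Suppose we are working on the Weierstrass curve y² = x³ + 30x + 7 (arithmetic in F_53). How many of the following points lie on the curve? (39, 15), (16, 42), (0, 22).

(39, 15): 15² ≡ 13, rhs ≡ 23 → off.
(16, 42): 42² ≡ 15, rhs ≡ 25 → off.
(0, 22): 22² ≡ 7, rhs ≡ 7 → on.

1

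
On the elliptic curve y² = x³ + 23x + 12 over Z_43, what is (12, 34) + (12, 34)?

tangent at (12, 34): λ = (3·12² + 23)/(2·34) ≡ 25/25. 25⁻¹ ≡ 31 (mod 43), so λ ≡ 25·31 ≡ 1.
  x = λ² - 12 - 12 = 1 - 24 ≡ 20; y = λ·(12 - 20) - 34 ≡ 1. → (20, 1)

(20, 1)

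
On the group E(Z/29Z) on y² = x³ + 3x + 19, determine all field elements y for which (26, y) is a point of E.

x³ + 3x + 19 = 17673 ≡ 12 (mod 29).
12 is a non-residue mod 29; no y exists.

none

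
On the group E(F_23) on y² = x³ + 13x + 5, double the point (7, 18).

tangent at (7, 18): λ = (3·7² + 13)/(2·18) ≡ 22/13. 13⁻¹ ≡ 16 (mod 23), so λ ≡ 22·16 ≡ 7.
  x = λ² - 7 - 7 = 49 - 14 ≡ 12; y = λ·(7 - 12) - 18 ≡ 16. → (12, 16)

(12, 16)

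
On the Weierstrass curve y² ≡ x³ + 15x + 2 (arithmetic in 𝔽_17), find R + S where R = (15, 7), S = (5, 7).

(14, 10)

(15, 7) + (5, 7). λ = (7 - 7)/(5 - 15) ≡ 0/7 mod 17. 7⁻¹ ≡ 5 (mod 17), so λ ≡ 0.
  x = λ² - 15 - 5 = 0 - 20 ≡ 14; y = λ·(15 - 14) - 7 ≡ 10. → (14, 10)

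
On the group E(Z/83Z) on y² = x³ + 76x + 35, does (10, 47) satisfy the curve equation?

no

y² = 47² ≡ 51; x³ + 76x + 35 = 1795 ≡ 52 (mod 83). 51 ≠ 52.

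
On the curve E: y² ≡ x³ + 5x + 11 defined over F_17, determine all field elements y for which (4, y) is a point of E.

none

x³ + 5x + 11 = 95 ≡ 10 (mod 17).
10 is a non-residue mod 17; no y exists.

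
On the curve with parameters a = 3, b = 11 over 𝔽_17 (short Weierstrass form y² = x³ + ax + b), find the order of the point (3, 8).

7

2P: tangent at (3, 8): λ = (3·3² + 3)/(2·8) ≡ 13/16. 16⁻¹ ≡ 16 (mod 17) since 16·16 = 256 ≡ 1, so λ ≡ 13·16 ≡ 4.
  x = λ² - 3 - 3 = 16 - 6 ≡ 10; y = λ·(3 - 10) - 8 ≡ 15. → (10, 15)
3P: (10, 15) + (3, 8). λ = (8 - 15)/(3 - 10) ≡ 10/10 mod 17. 10⁻¹ ≡ 12 (mod 17), so λ ≡ 1.
  x = λ² - 10 - 3 = 1 - 13 ≡ 5; y = λ·(10 - 5) - 15 ≡ 7. → (5, 7)
4P: (5, 7) + (3, 8). λ = (8 - 7)/(3 - 5) ≡ 1/15 mod 17. 15⁻¹ ≡ 8 (mod 17), so λ ≡ 8.
  x = λ² - 5 - 3 = 64 - 8 ≡ 5; y = λ·(5 - 5) - 7 ≡ 10. → (5, 10)
5P: (5, 10) + (3, 8). λ = (8 - 10)/(3 - 5) ≡ 15/15 mod 17. 15⁻¹ ≡ 8 (mod 17) since 15·8 = 120 ≡ 1, so λ ≡ 1.
  x = λ² - 5 - 3 = 1 - 8 ≡ 10; y = λ·(5 - 10) - 10 ≡ 2. → (10, 2)
6P: (10, 2) + (3, 8). λ = (8 - 2)/(3 - 10) ≡ 6/10 mod 17. 10⁻¹ ≡ 12 (mod 17) since 10·12 = 120 ≡ 1, so λ ≡ 4.
  x = λ² - 10 - 3 = 16 - 13 ≡ 3; y = λ·(10 - 3) - 2 ≡ 9. → (3, 9)
7P: (3, 9) + (3, 8): same x and y₁ ≡ -y₂, so the sum is O.
7P = O, so the order is 7.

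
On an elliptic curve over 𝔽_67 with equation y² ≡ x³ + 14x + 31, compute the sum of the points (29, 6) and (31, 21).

(29, 6) + (31, 21). λ = (21 - 6)/(31 - 29) ≡ 15/2 mod 67. 2⁻¹ ≡ 34 (mod 67), so λ ≡ 41.
  x = λ² - 29 - 31 = 1681 - 60 ≡ 13; y = λ·(29 - 13) - 6 ≡ 47. → (13, 47)

(13, 47)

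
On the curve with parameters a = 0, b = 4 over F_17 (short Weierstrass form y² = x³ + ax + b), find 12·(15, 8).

Write Q = (15, 8).
Double-and-add on 12 = (1100)₂. Start with Q = (15, 8) for the leading 1-bit.
double: tangent at (15, 8): λ = (3·15² + 0)/(2·8) ≡ 12/16. 16⁻¹ ≡ 16 (mod 17), so λ ≡ 12·16 ≡ 5.
  x = λ² - 15 - 15 = 25 - 30 ≡ 12; y = λ·(15 - 12) - 8 ≡ 7. → (12, 7)
add Q: (12, 7) + (15, 8). λ = (8 - 7)/(15 - 12) ≡ 1/3 mod 17. 3⁻¹ ≡ 6 (mod 17), so λ ≡ 6.
  x = λ² - 12 - 15 = 36 - 27 ≡ 9; y = λ·(12 - 9) - 7 ≡ 11. → (9, 11)
double: tangent at (9, 11): λ = (3·9² + 0)/(2·11) ≡ 5/5. 5⁻¹ ≡ 7 (mod 17) since 5·7 = 35 ≡ 1, so λ ≡ 5·7 ≡ 1.
  x = λ² - 9 - 9 = 1 - 18 ≡ 0; y = λ·(9 - 0) - 11 ≡ 15. → (0, 15)
double: tangent at (0, 15): λ = (3·0² + 0)/(2·15) ≡ 0/13. 13⁻¹ ≡ 4 (mod 17), so λ ≡ 0·4 ≡ 0.
  x = λ² - 0 - 0 = 0 - 0 ≡ 0; y = λ·(0 - 0) - 15 ≡ 2. → (0, 2)

(0, 2)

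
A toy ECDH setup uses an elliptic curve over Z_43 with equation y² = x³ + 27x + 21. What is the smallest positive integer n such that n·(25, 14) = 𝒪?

4

2P: tangent at (25, 14): λ = (3·25² + 27)/(2·14) ≡ 10/28. 28⁻¹ ≡ 20 (mod 43) since 28·20 = 560 ≡ 1, so λ ≡ 10·20 ≡ 28.
  x = λ² - 25 - 25 = 784 - 50 ≡ 3; y = λ·(25 - 3) - 14 ≡ 0. → (3, 0)
3P: (3, 0) + (25, 14). λ = (14 - 0)/(25 - 3) ≡ 14/22 mod 43. 22⁻¹ ≡ 2 (mod 43) since 22·2 = 44 ≡ 1, so λ ≡ 28.
  x = λ² - 3 - 25 = 784 - 28 ≡ 25; y = λ·(3 - 25) - 0 ≡ 29. → (25, 29)
4P: (25, 29) + (25, 14): same x and y₁ ≡ -y₂, so the sum is 𝒪.
4P = 𝒪, so the order is 4.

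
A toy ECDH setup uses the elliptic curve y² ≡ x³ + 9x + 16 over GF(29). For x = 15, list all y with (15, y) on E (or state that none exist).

none

x³ + 9x + 16 = 3526 ≡ 17 (mod 29).
17 is a non-residue mod 29; no y exists.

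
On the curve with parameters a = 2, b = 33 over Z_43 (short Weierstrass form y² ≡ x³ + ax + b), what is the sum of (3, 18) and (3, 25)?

The two points share x = 3 and their y-coordinates satisfy 18 + 25 ≡ 0 (mod 43), so they are inverses. Their sum is O.

O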